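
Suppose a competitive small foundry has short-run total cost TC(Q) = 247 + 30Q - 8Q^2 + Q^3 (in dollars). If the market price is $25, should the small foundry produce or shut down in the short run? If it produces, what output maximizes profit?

From TC, MC = TC'(Q) = 30 - 16Q + 3Q^2 and AVC = VC/Q = 30 - 8Q + Q^2.
AVC is minimized where dAVC/dQ = -8 + 2Q = 0, at Q = 4; min AVC = 30 - 8·4 + 4^2 = $14.
P = $25 exceeds min AVC = $14, so the firm stays open.
Solving P = MC: 5 - 16Q + 3Q^2 = 0 ⇒ Q = 1/3 or 5. On the upward-sloping branch, Q* = 5.
Check: AVC at Q = 5 is $15 ≤ P, so revenue covers variable cost.
Profit = P·Q − TC = 25·5 − 322 = -$197, a loss, but smaller than the $247 fixed cost the firm would lose by shutting down.

Produce at Q = 5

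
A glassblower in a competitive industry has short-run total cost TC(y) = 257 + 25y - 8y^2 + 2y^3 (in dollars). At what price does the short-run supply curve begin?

The firm shuts down when price falls below the minimum of average variable cost. AVC = VC/y = 25 - 8y + 2y^2.
dAVC/dy = -8 + 4y = 0 gives y = 2. min AVC = 25 - 8·2 + 2·2^2 = 17.
For P < $17 the firm produces nothing.

$17 per unit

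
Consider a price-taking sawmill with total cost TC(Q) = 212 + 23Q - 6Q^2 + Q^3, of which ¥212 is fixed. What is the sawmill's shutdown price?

The firm shuts down when price falls below the minimum of average variable cost. AVC = VC/Q = 23 - 6Q + Q^2.
At the minimum of AVC, MC = AVC. MC = 23 - 12Q + 3Q^2; setting MC = AVC gives 2Q^2 - 6Q = 0, so Q = 3. min AVC = 14.
So the shutdown price is ¥14.

¥14 per unit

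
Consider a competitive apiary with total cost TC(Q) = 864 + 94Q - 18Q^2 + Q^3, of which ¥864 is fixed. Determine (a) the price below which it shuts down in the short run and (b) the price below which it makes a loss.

Shutdown price = ¥13; break-even price = ¥94

AVC = 94 - 18Q + Q^2; minimized at Q = 9, giving min AVC = ¥13. That is the shutdown price.
ATC = 864/Q + 94 - 18Q + Q^2. Setting dATC/dQ = −864/Q^2 − 18 + 2Q = 0 gives Q = 12 (since 2·12^3 − 18·12^2 = 864).
min ATC = 864/12 + 94 − 18·12 + 12^2 = ¥94. That is the break-even price.
Between these two prices the firm operates at a loss; above ¥94 it earns a profit.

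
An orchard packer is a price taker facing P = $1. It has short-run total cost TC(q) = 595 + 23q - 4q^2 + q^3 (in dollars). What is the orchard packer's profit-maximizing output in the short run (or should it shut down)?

Strip out fixed cost: VC = 23q - 4q^2 + q^3. Then AVC = 23 - 4q + q^2 and MC = 23 - 8q + 3q^2.
The AVC parabola has its vertex at q = 4/2 = 2, where AVC = 23 - 4·2 + 2^2 = $19.
With P < min AVC ($1 < $19), every unit sold adds to the loss.
Best response: produce nothing and absorb the $595 fixed cost.

Shut down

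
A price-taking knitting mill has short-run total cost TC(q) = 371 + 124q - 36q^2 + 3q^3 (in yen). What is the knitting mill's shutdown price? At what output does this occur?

¥16 per unit, at q = 6

The shutdown price is the minimum of AVC. VC = 124q - 36q^2 + 3q^3, so AVC = 124 - 36q + 3q^2.
dAVC/dq = -36 + 6q = 0 gives q = 6. min AVC = 124 - 36·6 + 3·6^2 = 16.
The firm shuts down for any P below ¥16.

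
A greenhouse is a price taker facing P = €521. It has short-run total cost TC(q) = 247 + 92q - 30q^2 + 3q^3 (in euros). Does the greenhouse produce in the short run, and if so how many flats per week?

Produce at q = 11

Strip out fixed cost: VC = 92q - 30q^2 + 3q^3. Then AVC = 92 - 30q + 3q^2 and MC = 92 - 60q + 9q^2.
AVC hits its minimum where MC = AVC, at q = 5, giving min AVC = 92 - 30·5 + 3·5^2 = €17.
Since P = €521 ≥ min AVC = €17, price covers variable cost and the firm should produce.
P = MC gives -429 - 60q + 9q^2 = 0, with roots -13/3 and 11. Take the larger (rising MC): q* = 11.
Check: AVC at q = 11 is €125 ≤ P, so revenue covers variable cost.
Profit = P·q − TC = 521·11 − 1622 = €4109.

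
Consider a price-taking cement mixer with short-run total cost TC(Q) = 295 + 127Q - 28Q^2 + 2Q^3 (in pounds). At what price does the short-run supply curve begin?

£29 per unit

The shutdown price is the minimum of AVC. VC = 127Q - 28Q^2 + 2Q^3, so AVC = 127 - 28Q + 2Q^2.
dAVC/dQ = -28 + 4Q = 0 gives Q = 7. min AVC = 127 - 28·7 + 2·7^2 = 29.
For P < £29 the firm produces nothing.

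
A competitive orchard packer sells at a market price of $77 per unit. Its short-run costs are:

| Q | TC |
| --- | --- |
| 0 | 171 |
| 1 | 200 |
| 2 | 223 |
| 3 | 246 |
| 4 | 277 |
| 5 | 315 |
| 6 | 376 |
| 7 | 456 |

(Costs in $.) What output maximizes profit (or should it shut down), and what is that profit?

Tabulate TR − TC: Q=0: -171; Q=1: -123; Q=2: -69; Q=3: -15; Q=4: 31; Q=5: 70; Q=6: 86; Q=7: 83.
Profit is maximized at Q = 6. AVC there is 205/6 = $34.17 ≤ P, so producing beats shutting down (which would give -$171).

Q = 6; profit = $86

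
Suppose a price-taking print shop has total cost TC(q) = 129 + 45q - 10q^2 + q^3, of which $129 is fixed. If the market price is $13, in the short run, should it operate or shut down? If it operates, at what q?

Variable cost is VC = 45q - 10q^2 + q^3, so AVC = VC/q = 45 - 10q + q^2 and MC = dTC/dq = 45 - 20q + 3q^2.
AVC is minimized where dAVC/dq = -10 + 2q = 0, at q = 5; min AVC = 45 - 10·5 + 5^2 = $20.
Since P = $13 < min AVC = $20, price fails to cover variable cost at any output.
Best response: produce nothing and absorb the $129 fixed cost.

Shut down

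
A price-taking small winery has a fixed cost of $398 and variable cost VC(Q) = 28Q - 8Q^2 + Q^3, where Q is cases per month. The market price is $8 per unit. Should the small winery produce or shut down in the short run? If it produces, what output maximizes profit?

Shut down

Strip out fixed cost: VC = 28Q - 8Q^2 + Q^3. Then AVC = 28 - 8Q + Q^2 and MC = 28 - 16Q + 3Q^2.
AVC is minimized where dAVC/dQ = -8 + 2Q = 0, at Q = 4; min AVC = 28 - 8·4 + 4^2 = $12.
Since P = $8 < min AVC = $12, price fails to cover variable cost at any output.
The firm minimizes its loss by shutting down and losing only its fixed cost of $398.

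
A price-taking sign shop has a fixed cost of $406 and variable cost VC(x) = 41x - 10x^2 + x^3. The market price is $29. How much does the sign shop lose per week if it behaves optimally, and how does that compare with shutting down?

AVC = 41 - 10x + x^2 has its minimum $16 at x = 5; price $29 clears that bar, so the firm operates.
MC = 41 - 20x + 3x^2. Setting P = MC and taking the root on the rising branch gives x* = 6.
TR = 29·6 = 174. TC = 406 + 102 = 508. Profit = 174 − 508 = -$334.
By producing, the firm covers all variable cost plus $72 of fixed cost; shutting down would lose the full $406.

Profit = -$334 at x = 6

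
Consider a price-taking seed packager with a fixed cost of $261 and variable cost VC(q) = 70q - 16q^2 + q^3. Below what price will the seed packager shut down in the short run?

$6 per unit

Short-run supply begins at min AVC. From VC = 70q - 16q^2 + q^3, AVC = 70 - 16q + q^2.
At the minimum of AVC, MC = AVC. MC = 70 - 32q + 3q^2; setting MC = AVC gives 2q^2 - 16q = 0, so q = 8. min AVC = 6.
The firm shuts down for any P below $6.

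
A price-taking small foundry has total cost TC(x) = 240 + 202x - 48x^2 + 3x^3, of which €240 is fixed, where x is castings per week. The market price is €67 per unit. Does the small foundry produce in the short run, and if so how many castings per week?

From TC, MC = TC'(x) = 202 - 96x + 9x^2 and AVC = VC/x = 202 - 48x + 3x^2.
AVC hits its minimum where MC = AVC, at x = 8, giving min AVC = 202 - 48·8 + 3·8^2 = €10.
Because €67 ≥ €10, revenue can cover variable cost; the firm operates.
Solving P = MC: 135 - 96x + 9x^2 = 0 ⇒ x = 5/3 or 9. On the upward-sloping branch, x* = 9.
Check: AVC at x = 9 is €13 ≤ P, so revenue covers variable cost.
Profit = P·x − TC = 67·9 − 357 = €246.

Produce at x = 9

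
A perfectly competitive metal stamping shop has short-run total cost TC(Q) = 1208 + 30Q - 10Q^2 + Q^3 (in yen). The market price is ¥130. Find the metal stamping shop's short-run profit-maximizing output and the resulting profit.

AVC = 30 - 10Q + Q^2 has its minimum ¥5 at Q = 5; price ¥130 clears that bar, so the firm operates.
With MC = 30 - 20Q + 3Q^2, P = MC on the upward-sloping part at Q* = 10.
TR = 130·10 = 1300. TC = 1208 + 300 = 1508. Profit = 1300 − 1508 = -¥208.
That loss of ¥208 beats the ¥1208 the firm would lose by shutting down; producing recovers ¥1000 of fixed cost.

Profit = -¥208 at Q = 10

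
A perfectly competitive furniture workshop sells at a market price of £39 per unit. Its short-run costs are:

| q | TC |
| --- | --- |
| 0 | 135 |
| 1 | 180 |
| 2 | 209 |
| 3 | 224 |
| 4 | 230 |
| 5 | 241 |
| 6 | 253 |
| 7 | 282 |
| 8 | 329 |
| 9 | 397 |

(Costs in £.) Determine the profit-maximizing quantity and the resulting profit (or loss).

q = 7; profit = -£9

Profit at each row (π = 39q − TC): q=0: -135; q=1: -141; q=2: -131; q=3: -107; q=4: -74; q=5: -46; q=6: -19; q=7: -9; q=8: -17; q=9: -46.
Profit is maximized at q = 7. AVC there is 147/7 = £21 ≤ P, so producing beats shutting down (which would give -£135).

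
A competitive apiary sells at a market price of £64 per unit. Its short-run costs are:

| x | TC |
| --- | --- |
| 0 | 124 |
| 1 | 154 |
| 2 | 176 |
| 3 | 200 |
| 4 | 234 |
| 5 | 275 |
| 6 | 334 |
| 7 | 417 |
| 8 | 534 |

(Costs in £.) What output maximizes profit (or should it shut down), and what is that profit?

Compute π = P·x − TC at each output: x=0: -124; x=1: -90; x=2: -48; x=3: -8; x=4: 22; x=5: 45; x=6: 50; x=7: 31; x=8: -22.
Profit is maximized at x = 6. AVC there is 210/6 = £35 ≤ P, so producing beats shutting down (which would give -£124).

x = 6; profit = £50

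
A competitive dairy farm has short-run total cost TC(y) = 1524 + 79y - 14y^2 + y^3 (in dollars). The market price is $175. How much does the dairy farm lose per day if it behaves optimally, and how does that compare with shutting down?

Profit = -$84 at y = 12

AVC = 79 - 14y + y^2 has its minimum $30 at y = 7; price $175 clears that bar, so the firm operates.
With MC = 79 - 28y + 3y^2, P = MC on the upward-sloping part at y* = 12.
TR = 175·12 = 2100. TC = 1524 + 660 = 2184. Profit = 2100 − 2184 = -$84.
That loss of $84 beats the $1524 the firm would lose by shutting down; producing recovers $1440 of fixed cost.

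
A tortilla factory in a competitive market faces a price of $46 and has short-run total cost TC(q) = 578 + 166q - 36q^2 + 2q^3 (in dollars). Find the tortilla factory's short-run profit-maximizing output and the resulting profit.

AVC = 166 - 36q + 2q^2; min AVC = $4 at q = 9. Since P = $46 ≥ min AVC, the firm produces.
With MC = 166 - 72q + 6q^2, P = MC on the upward-sloping part at q* = 10.
TR = 46·10 = 460. TC = 578 + 60 = 638. Profit = 460 − 638 = -$178.
Shutting down would mean losing the fixed cost of $578, so operating at a loss of $178 is better by $400.

Profit = -$178 at q = 10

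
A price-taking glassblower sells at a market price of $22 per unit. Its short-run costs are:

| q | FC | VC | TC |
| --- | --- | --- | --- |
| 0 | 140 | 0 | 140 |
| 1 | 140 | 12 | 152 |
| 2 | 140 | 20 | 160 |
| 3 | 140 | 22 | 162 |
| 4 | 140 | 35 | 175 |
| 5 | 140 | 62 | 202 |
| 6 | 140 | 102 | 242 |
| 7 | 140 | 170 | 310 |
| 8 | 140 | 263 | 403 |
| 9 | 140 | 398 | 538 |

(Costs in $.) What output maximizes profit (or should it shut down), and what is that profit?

q = 4; profit = -$87

Compute π = P·q − TC at each output: q=0: -140; q=1: -130; q=2: -116; q=3: -96; q=4: -87; q=5: -92; q=6: -110; q=7: -156; q=8: -227; q=9: -340.
Profit is maximized at q = 4. AVC there is 35/4 = $8.75 ≤ P, so producing beats shutting down (which would give -$140).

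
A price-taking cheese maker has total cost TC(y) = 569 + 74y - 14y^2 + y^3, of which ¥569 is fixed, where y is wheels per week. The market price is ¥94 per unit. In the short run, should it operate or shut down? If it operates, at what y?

Produce at y = 10

Variable cost is VC = 74y - 14y^2 + y^3, so AVC = VC/y = 74 - 14y + y^2 and MC = dTC/dy = 74 - 28y + 3y^2.
AVC is minimized where dAVC/dy = -14 + 2y = 0, at y = 7; min AVC = 74 - 14·7 + 7^2 = ¥25.
P = ¥94 exceeds min AVC = ¥25, so the firm stays open.
P = MC gives -20 - 28y + 3y^2 = 0, with roots -2/3 and 10. Take the larger (rising MC): y* = 10.
Check: AVC at y = 10 is ¥34 ≤ P, so revenue covers variable cost.
Profit = P·y − TC = 94·10 − 909 = ¥31.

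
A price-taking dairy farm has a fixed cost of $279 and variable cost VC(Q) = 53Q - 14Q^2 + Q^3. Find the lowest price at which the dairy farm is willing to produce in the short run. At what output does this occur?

$4 per unit, at Q = 7

The shutdown price is the minimum of AVC. VC = 53Q - 14Q^2 + Q^3, so AVC = 53 - 14Q + Q^2.
At the minimum of AVC, MC = AVC. MC = 53 - 28Q + 3Q^2; setting MC = AVC gives 2Q^2 - 14Q = 0, so Q = 7. min AVC = 4.
The firm shuts down for any P below $4.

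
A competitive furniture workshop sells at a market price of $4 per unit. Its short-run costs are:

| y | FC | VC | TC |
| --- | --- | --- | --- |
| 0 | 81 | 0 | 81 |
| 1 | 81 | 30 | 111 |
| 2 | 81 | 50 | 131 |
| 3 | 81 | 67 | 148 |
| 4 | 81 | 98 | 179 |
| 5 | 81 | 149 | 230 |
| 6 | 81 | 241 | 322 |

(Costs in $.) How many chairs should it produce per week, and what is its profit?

Profit at each row (π = 4y − TC): y=0: -81; y=1: -107; y=2: -123; y=3: -136; y=4: -163; y=5: -210; y=6: -298.
Profit is highest at y = 0. Equivalently, the lowest AVC in the table is 67/3 ≈ $22.33 at y = 3, and P = $4 falls below it — price never covers variable cost, so the firm shuts down and loses only its fixed cost.

y = 0 (shut down); profit = -$81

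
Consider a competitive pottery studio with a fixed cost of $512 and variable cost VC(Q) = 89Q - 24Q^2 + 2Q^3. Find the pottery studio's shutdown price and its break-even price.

Shutdown price = $17; break-even price = $89

AVC = 89 - 24Q + 2Q^2; minimized at Q = 6, giving min AVC = $17. That is the shutdown price.
ATC = 512/Q + 89 - 24Q + 2Q^2. Setting dATC/dQ = −512/Q^2 − 24 + 4Q = 0 gives Q = 8 (since 4·8^3 − 24·8^2 = 512).
min ATC = 512/8 + 89 − 24·8 + 2·8^2 = $89. That is the break-even price.
For $17 ≤ P < $89 the firm produces at a loss; below $17 it shuts down.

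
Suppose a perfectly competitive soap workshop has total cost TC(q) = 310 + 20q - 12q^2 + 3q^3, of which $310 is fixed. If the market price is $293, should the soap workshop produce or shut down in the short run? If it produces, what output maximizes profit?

From TC, MC = TC'(q) = 20 - 24q + 9q^2 and AVC = VC/q = 20 - 12q + 3q^2.
AVC is minimized where dAVC/dq = -12 + 6q = 0, at q = 2; min AVC = 20 - 12·2 + 3·2^2 = $8.
Since P = $293 ≥ min AVC = $8, price covers variable cost and the firm should produce.
Set P = MC: 293 = 20 - 24q + 9q^2 → -273 - 24q + 9q^2 = 0. The roots are q = -13/3 and q = 7; the profit-maximizing output is on the rising part of MC, so q* = 7.
Check: AVC at q = 7 is $83 ≤ P, so revenue covers variable cost.
Profit = P·q − TC = 293·7 − 891 = $1160.

Produce at q = 7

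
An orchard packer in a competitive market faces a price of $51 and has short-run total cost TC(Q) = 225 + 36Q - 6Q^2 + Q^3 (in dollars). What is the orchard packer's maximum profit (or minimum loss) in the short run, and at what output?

Profit = -$125 at Q = 5

AVC = 36 - 6Q + Q^2; min AVC = $27 at Q = 3. Since P = $51 ≥ min AVC, the firm produces.
With MC = 36 - 12Q + 3Q^2, P = MC on the upward-sloping part at Q* = 5.
TR = 51·5 = 255. TC = 225 + 155 = 380. Profit = 255 − 380 = -$125.
That loss of $125 beats the $225 the firm would lose by shutting down; producing recovers $100 of fixed cost.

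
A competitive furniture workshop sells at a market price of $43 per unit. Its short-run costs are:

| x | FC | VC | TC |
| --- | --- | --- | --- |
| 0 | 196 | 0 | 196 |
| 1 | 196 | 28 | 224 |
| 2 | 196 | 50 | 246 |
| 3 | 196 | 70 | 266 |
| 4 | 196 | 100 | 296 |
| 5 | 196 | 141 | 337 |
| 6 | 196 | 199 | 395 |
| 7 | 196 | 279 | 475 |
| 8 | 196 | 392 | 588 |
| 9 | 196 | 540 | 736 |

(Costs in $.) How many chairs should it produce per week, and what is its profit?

x = 5; profit = -$122

Profit at each row (π = 43x − TC): x=0: -196; x=1: -181; x=2: -160; x=3: -137; x=4: -124; x=5: -122; x=6: -137; x=7: -174; x=8: -244; x=9: -349.
Profit is maximized at x = 5. AVC there is 141/5 = $28.20 ≤ P, so producing beats shutting down (which would give -$196).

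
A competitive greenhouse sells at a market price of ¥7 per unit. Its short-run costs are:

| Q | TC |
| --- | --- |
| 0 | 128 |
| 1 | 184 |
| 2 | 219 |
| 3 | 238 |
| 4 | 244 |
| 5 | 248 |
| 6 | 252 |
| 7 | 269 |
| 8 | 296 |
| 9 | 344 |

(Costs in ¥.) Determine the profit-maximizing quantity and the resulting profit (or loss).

Q = 0 (shut down); profit = -¥128

Tabulate TR − TC: Q=0: -128; Q=1: -177; Q=2: -205; Q=3: -217; Q=4: -216; Q=5: -213; Q=6: -210; Q=7: -220; Q=8: -240; Q=9: -281.
Profit is highest at Q = 0. Equivalently, the lowest AVC in the table is 141/7 ≈ ¥20.14 at Q = 7, and P = ¥7 falls below it — price never covers variable cost, so the firm shuts down and loses only its fixed cost.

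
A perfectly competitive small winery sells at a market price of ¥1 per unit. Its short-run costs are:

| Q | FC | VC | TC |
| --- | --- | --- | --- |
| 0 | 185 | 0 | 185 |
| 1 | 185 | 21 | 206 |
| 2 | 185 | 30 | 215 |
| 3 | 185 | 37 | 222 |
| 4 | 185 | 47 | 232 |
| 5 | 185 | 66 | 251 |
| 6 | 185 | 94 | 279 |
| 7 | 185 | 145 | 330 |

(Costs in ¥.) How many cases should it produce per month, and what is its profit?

Q = 0 (shut down); profit = -¥185

Profit at each row (π = 1Q − TC): Q=0: -185; Q=1: -205; Q=2: -213; Q=3: -219; Q=4: -228; Q=5: -246; Q=6: -273; Q=7: -323.
Profit is highest at Q = 0. Equivalently, the lowest AVC in the table is 47/4 ≈ ¥11.75 at Q = 4, and P = ¥1 falls below it — price never covers variable cost, so the firm shuts down and loses only its fixed cost.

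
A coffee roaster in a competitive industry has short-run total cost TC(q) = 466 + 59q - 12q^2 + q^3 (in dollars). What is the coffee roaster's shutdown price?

The firm shuts down when price falls below the minimum of average variable cost. AVC = VC/q = 59 - 12q + q^2.
dAVC/dq = -12 + 2q = 0 gives q = 6. min AVC = 59 - 12·6 + 6^2 = 23.
The firm shuts down for any P below $23.

$23 per unit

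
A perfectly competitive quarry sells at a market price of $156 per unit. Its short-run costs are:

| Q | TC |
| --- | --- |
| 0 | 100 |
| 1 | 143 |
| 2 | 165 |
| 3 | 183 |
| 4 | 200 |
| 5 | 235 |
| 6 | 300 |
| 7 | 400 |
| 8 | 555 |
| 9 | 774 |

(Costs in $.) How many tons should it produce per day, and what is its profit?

Q = 8; profit = $693

Profit at each row (π = 156Q − TC): Q=0: -100; Q=1: 13; Q=2: 147; Q=3: 285; Q=4: 424; Q=5: 545; Q=6: 636; Q=7: 692; Q=8: 693; Q=9: 630.
Profit is maximized at Q = 8. AVC there is 455/8 = $56.88 ≤ P, so producing beats shutting down (which would give -$100).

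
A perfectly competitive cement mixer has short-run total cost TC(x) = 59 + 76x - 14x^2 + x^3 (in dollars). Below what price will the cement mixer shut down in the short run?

The firm shuts down when price falls below the minimum of average variable cost. AVC = VC/x = 76 - 14x + x^2.
At the minimum of AVC, MC = AVC. MC = 76 - 28x + 3x^2; setting MC = AVC gives 2x^2 - 14x = 0, so x = 7. min AVC = 27.
So the shutdown price is $27.

$27 per unit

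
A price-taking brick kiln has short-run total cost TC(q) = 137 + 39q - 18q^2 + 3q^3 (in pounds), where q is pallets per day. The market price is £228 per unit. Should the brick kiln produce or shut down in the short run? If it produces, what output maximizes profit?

Produce at q = 7

Variable cost is VC = 39q - 18q^2 + 3q^3, so AVC = VC/q = 39 - 18q + 3q^2 and MC = dTC/dq = 39 - 36q + 9q^2.
AVC is minimized where dAVC/dq = -18 + 6q = 0, at q = 3; min AVC = 39 - 18·3 + 3·3^2 = £12.
Since P = £228 ≥ min AVC = £12, price covers variable cost and the firm should produce.
Solving P = MC: -189 - 36q + 9q^2 = 0 ⇒ q = -3 or 7. On the upward-sloping branch, q* = 7.
Check: AVC at q = 7 is £60 ≤ P, so revenue covers variable cost.
Profit = P·q − TC = 228·7 − 557 = £1039.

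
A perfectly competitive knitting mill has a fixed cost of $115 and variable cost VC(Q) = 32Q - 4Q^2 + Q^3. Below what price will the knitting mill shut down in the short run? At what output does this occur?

The shutdown price is the minimum of AVC. VC = 32Q - 4Q^2 + Q^3, so AVC = 32 - 4Q + Q^2.
dAVC/dQ = -4 + 2Q = 0 gives Q = 2. min AVC = 32 - 4·2 + 2^2 = 28.
So the shutdown price is $28.

$28 per unit, at Q = 2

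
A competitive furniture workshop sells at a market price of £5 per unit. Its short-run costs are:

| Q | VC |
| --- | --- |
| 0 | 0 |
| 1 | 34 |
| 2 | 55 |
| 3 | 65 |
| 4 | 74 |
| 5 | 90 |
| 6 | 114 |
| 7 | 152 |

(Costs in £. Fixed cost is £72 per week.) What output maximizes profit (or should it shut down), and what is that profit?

Q = 0 (shut down); profit = -£72

Compute π = P·Q − TC at each output: Q=0: -72; Q=1: -101; Q=2: -117; Q=3: -122; Q=4: -126; Q=5: -137; Q=6: -156; Q=7: -189.
Profit is highest at Q = 0. Equivalently, the lowest AVC in the table is 90/5 ≈ £18 at Q = 5, and P = £5 falls below it — price never covers variable cost, so the firm shuts down and loses only its fixed cost.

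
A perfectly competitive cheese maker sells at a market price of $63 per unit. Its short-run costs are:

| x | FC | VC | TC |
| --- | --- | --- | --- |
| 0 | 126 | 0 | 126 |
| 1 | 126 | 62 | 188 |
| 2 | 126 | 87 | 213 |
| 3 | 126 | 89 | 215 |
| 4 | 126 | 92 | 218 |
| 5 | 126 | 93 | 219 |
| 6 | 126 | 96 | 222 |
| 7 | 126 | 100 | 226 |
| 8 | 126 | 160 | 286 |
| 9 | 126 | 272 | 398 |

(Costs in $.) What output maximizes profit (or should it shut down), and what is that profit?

Compute π = P·x − TC at each output: x=0: -126; x=1: -125; x=2: -87; x=3: -26; x=4: 34; x=5: 96; x=6: 156; x=7: 215; x=8: 218; x=9: 169.
Profit is maximized at x = 8. AVC there is 160/8 = $20 ≤ P, so producing beats shutting down (which would give -$126).

x = 8; profit = $218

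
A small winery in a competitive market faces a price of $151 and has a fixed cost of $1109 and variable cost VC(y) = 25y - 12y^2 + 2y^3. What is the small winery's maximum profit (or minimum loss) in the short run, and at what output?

AVC = 25 - 12y + 2y^2; min AVC = $7 at y = 3. Since P = $151 ≥ min AVC, the firm produces.
With MC = 25 - 24y + 6y^2, P = MC on the upward-sloping part at y* = 7.
TR = 151·7 = 1057. TC = 1109 + 273 = 1382. Profit = 1057 − 1382 = -$325.
By producing, the firm covers all variable cost plus $784 of fixed cost; shutting down would lose the full $1109.

Profit = -$325 at y = 7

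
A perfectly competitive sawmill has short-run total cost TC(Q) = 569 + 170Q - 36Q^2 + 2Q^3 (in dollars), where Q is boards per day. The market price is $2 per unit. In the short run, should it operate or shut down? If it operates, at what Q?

Shut down

Strip out fixed cost: VC = 170Q - 36Q^2 + 2Q^3. Then AVC = 170 - 36Q + 2Q^2 and MC = 170 - 72Q + 6Q^2.
The AVC parabola has its vertex at Q = 36/4 = 9, where AVC = 170 - 36·9 + 2·9^2 = $8.
With P < min AVC ($2 < $8), every unit sold adds to the loss.
Shutting down limits the loss to fixed cost, $569.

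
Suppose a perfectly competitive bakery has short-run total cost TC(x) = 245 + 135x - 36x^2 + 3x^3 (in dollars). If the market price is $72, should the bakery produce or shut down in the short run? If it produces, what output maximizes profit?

Produce at x = 7

Variable cost is VC = 135x - 36x^2 + 3x^3, so AVC = VC/x = 135 - 36x + 3x^2 and MC = dTC/dx = 135 - 72x + 9x^2.
AVC hits its minimum where MC = AVC, at x = 6, giving min AVC = 135 - 36·6 + 3·6^2 = $27.
Because $72 ≥ $27, revenue can cover variable cost; the firm operates.
P = MC gives 63 - 72x + 9x^2 = 0, with roots 1 and 7. Take the larger (rising MC): x* = 7.
Check: AVC at x = 7 is $30 ≤ P, so revenue covers variable cost.
Profit = P·x − TC = 72·7 − 455 = $49.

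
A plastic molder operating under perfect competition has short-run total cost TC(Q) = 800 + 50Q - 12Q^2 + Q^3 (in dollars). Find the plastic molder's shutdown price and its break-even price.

Shutdown price = min AVC. AVC = 50 - 12Q + Q^2, with vertex at Q = 6 and minimum $14.
ATC = 800/Q + 50 - 12Q + Q^2. Setting dATC/dQ = −800/Q^2 − 12 + 2Q = 0 gives Q = 10 (since 2·10^3 − 12·10^2 = 800).
min ATC = 800/10 + 50 − 12·10 + 10^2 = $110. That is the break-even price.
Between these two prices the firm operates at a loss; above $110 it earns a profit.

Shutdown price = $14; break-even price = $110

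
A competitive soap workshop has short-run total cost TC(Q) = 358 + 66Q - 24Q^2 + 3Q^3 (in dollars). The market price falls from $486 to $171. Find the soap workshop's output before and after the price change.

Output falls from 10 to 7

AVC = 66 - 24Q + 3Q^2, minimized at Q = 4 where min AVC = $18. MC = 66 - 48Q + 9Q^2.
With P = $486 above the shutdown price, P = MC gives Q = 10.
At P = $171 ≥ min AVC, set P = MC: Q = 7. The firm stays open but cuts output.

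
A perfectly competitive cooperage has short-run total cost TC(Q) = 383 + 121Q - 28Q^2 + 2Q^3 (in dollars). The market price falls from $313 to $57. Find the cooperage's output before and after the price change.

Output falls from 12 to 8

MC = 121 - 56Q + 6Q^2; the shutdown threshold is min AVC = $23 (at Q = 7).
With P = $313 above the shutdown price, P = MC gives Q = 12.
At P = $57 ≥ min AVC, set P = MC: Q = 8. The firm stays open but cuts output.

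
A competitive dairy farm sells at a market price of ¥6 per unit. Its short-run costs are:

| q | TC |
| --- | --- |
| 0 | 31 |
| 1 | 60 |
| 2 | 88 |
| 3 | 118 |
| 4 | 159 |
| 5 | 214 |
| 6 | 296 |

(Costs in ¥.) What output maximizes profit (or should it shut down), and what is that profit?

Compute π = P·q − TC at each output: q=0: -31; q=1: -54; q=2: -76; q=3: -100; q=4: -135; q=5: -184; q=6: -260.
Profit is highest at q = 0. Equivalently, the lowest AVC in the table is 57/2 ≈ ¥28.50 at q = 2, and P = ¥6 falls below it — price never covers variable cost, so the firm shuts down and loses only its fixed cost.

q = 0 (shut down); profit = -¥31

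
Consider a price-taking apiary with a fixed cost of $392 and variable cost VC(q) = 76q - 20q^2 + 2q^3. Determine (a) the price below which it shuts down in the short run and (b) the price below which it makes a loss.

AVC = 76 - 20q + 2q^2; minimized at q = 5, giving min AVC = $26. That is the shutdown price.
ATC = 392/q + 76 - 20q + 2q^2. Setting dATC/dq = −392/q^2 − 20 + 4q = 0 gives q = 7 (since 4·7^3 − 20·7^2 = 392).
min ATC = 392/7 + 76 − 20·7 + 2·7^2 = $90. That is the break-even price.
For $26 ≤ P < $90 the firm produces at a loss; below $26 it shuts down.

Shutdown price = $26; break-even price = $90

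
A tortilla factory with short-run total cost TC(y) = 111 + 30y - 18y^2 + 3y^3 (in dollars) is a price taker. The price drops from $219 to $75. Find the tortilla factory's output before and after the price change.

AVC = 30 - 18y + 3y^2, minimized at y = 3 where min AVC = $3. MC = 30 - 36y + 9y^2.
With P = $219 above the shutdown price, P = MC gives y = 7.
At P = $75 ≥ min AVC, set P = MC: y = 5. The firm stays open but cuts output.

Output falls from 7 to 5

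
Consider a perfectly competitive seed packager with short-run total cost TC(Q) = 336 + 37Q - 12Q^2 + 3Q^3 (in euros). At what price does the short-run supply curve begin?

€25 per unit

The shutdown price is the minimum of AVC. VC = 37Q - 12Q^2 + 3Q^3, so AVC = 37 - 12Q + 3Q^2.
At the minimum of AVC, MC = AVC. MC = 37 - 24Q + 9Q^2; setting MC = AVC gives 6Q^2 - 12Q = 0, so Q = 2. min AVC = 25.
For P < €25 the firm produces nothing.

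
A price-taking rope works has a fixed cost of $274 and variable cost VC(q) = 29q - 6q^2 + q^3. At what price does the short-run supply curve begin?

The shutdown price is the minimum of AVC. VC = 29q - 6q^2 + q^3, so AVC = 29 - 6q + q^2.
dAVC/dq = -6 + 2q = 0 gives q = 3. min AVC = 29 - 6·3 + 3^2 = 20.
So the shutdown price is $20.

$20 per unit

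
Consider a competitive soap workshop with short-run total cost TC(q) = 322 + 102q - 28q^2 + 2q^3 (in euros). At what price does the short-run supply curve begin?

The shutdown price is the minimum of AVC. VC = 102q - 28q^2 + 2q^3, so AVC = 102 - 28q + 2q^2.
dAVC/dq = -28 + 4q = 0 gives q = 7. min AVC = 102 - 28·7 + 2·7^2 = 4.
So the shutdown price is €4.

€4 per unit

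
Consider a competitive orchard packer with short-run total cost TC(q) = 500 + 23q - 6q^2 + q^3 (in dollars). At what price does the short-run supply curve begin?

$14 per unit

Short-run supply begins at min AVC. From VC = 23q - 6q^2 + q^3, AVC = 23 - 6q + q^2.
dAVC/dq = -6 + 2q = 0 gives q = 3. min AVC = 23 - 6·3 + 3^2 = 14.
So the shutdown price is $14.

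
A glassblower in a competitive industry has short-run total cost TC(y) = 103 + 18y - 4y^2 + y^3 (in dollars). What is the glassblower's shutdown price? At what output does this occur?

The shutdown price is the minimum of AVC. VC = 18y - 4y^2 + y^3, so AVC = 18 - 4y + y^2.
At the minimum of AVC, MC = AVC. MC = 18 - 8y + 3y^2; setting MC = AVC gives 2y^2 - 4y = 0, so y = 2. min AVC = 14.
For P < $14 the firm produces nothing.

$14 per unit, at y = 2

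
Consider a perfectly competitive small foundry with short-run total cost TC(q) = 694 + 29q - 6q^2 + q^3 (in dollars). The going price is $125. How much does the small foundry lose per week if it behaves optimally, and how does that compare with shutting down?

AVC = 29 - 6q + q^2 has its minimum $20 at q = 3; price $125 clears that bar, so the firm operates.
With MC = 29 - 12q + 3q^2, P = MC on the upward-sloping part at q* = 8.
TR = 125·8 = 1000. TC = 694 + 360 = 1054. Profit = 1000 − 1054 = -$54.
That loss of $54 beats the $694 the firm would lose by shutting down; producing recovers $640 of fixed cost.

Profit = -$54 at q = 8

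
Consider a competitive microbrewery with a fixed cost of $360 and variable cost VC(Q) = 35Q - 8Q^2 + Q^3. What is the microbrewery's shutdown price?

The firm shuts down when price falls below the minimum of average variable cost. AVC = VC/Q = 35 - 8Q + Q^2.
dAVC/dQ = -8 + 2Q = 0 gives Q = 4. min AVC = 35 - 8·4 + 4^2 = 19.
The firm shuts down for any P below $19.

$19 per unit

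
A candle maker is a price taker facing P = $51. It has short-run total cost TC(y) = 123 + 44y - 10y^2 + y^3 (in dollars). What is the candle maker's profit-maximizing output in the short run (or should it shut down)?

From TC, MC = TC'(y) = 44 - 20y + 3y^2 and AVC = VC/y = 44 - 10y + y^2.
AVC is minimized where dAVC/dy = -10 + 2y = 0, at y = 5; min AVC = 44 - 10·5 + 5^2 = $19.
Because $51 ≥ $19, revenue can cover variable cost; the firm operates.
P = MC gives -7 - 20y + 3y^2 = 0, with roots -1/3 and 7. Take the larger (rising MC): y* = 7.
Check: AVC at y = 7 is $23 ≤ P, so revenue covers variable cost.
Profit = P·y − TC = 51·7 − 284 = $73.

Produce at y = 7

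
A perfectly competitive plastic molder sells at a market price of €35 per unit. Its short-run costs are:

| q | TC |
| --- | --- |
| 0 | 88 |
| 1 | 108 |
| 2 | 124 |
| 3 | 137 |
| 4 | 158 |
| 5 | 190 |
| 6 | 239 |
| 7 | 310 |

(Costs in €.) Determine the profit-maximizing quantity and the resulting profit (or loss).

q = 5; profit = -€15

Profit at each row (π = 35q − TC): q=0: -88; q=1: -73; q=2: -54; q=3: -32; q=4: -18; q=5: -15; q=6: -29; q=7: -65.
Profit is maximized at q = 5. AVC there is 102/5 = €20.40 ≤ P, so producing beats shutting down (which would give -€88).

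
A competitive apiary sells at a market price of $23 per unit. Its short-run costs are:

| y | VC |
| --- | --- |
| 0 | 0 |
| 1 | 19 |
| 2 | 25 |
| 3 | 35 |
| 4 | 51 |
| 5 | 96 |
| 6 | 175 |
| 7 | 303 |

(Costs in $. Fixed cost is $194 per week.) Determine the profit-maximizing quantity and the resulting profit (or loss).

y = 4; profit = -$153

Tabulate TR − TC: y=0: -194; y=1: -190; y=2: -173; y=3: -160; y=4: -153; y=5: -175; y=6: -231; y=7: -336.
Profit is maximized at y = 4. AVC there is 51/4 = $12.75 ≤ P, so producing beats shutting down (which would give -$194).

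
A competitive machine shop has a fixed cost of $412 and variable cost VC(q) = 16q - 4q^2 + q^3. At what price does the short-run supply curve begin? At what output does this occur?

The shutdown price is the minimum of AVC. VC = 16q - 4q^2 + q^3, so AVC = 16 - 4q + q^2.
dAVC/dq = -4 + 2q = 0 gives q = 2. min AVC = 16 - 4·2 + 2^2 = 12.
The firm shuts down for any P below $12.

$12 per unit, at q = 2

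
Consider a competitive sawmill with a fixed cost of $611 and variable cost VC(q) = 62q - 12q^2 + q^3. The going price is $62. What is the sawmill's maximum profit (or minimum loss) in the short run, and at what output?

Profit = -$355 at q = 8

AVC = 62 - 12q + q^2 has its minimum $26 at q = 6; price $62 clears that bar, so the firm operates.
With MC = 62 - 24q + 3q^2, P = MC on the upward-sloping part at q* = 8.
TR = 62·8 = 496. TC = 611 + 240 = 851. Profit = 496 − 851 = -$355.
That loss of $355 beats the $611 the firm would lose by shutting down; producing recovers $256 of fixed cost.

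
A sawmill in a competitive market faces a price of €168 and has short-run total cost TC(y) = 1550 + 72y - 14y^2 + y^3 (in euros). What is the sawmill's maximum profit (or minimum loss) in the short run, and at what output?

Profit = -€110 at y = 12

AVC = 72 - 14y + y^2 has its minimum €23 at y = 7; price €168 clears that bar, so the firm operates.
With MC = 72 - 28y + 3y^2, P = MC on the upward-sloping part at y* = 12.
TR = 168·12 = 2016. TC = 1550 + 576 = 2126. Profit = 2016 − 2126 = -€110.
That loss of €110 beats the €1550 the firm would lose by shutting down; producing recovers €1440 of fixed cost.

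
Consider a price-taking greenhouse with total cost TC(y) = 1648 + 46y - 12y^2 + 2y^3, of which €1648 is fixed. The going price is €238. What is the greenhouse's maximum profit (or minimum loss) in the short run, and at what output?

AVC = 46 - 12y + 2y^2; min AVC = €28 at y = 3. Since P = €238 ≥ min AVC, the firm produces.
With MC = 46 - 24y + 6y^2, P = MC on the upward-sloping part at y* = 8.
TR = 238·8 = 1904. TC = 1648 + 624 = 2272. Profit = 1904 − 2272 = -€368.
Shutting down would mean losing the fixed cost of €1648, so operating at a loss of €368 is better by €1280.

Profit = -€368 at y = 8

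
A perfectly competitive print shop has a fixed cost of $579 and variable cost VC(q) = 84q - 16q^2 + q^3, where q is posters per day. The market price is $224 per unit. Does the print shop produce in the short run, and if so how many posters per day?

Variable cost is VC = 84q - 16q^2 + q^3, so AVC = VC/q = 84 - 16q + q^2 and MC = dTC/dq = 84 - 32q + 3q^2.
AVC is minimized where dAVC/dq = -16 + 2q = 0, at q = 8; min AVC = 84 - 16·8 + 8^2 = $20.
Because $224 ≥ $20, revenue can cover variable cost; the firm operates.
Set P = MC: 224 = 84 - 32q + 3q^2 → -140 - 32q + 3q^2 = 0. The roots are q = -10/3 and q = 14; the profit-maximizing output is on the rising part of MC, so q* = 14.
Check: AVC at q = 14 is $56 ≤ P, so revenue covers variable cost.
Profit = P·q − TC = 224·14 − 1363 = $1773.

Produce at q = 14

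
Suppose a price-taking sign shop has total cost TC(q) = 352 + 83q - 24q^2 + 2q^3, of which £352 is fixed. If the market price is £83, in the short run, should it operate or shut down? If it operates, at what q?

Produce at q = 8

Strip out fixed cost: VC = 83q - 24q^2 + 2q^3. Then AVC = 83 - 24q + 2q^2 and MC = 83 - 48q + 6q^2.
The AVC parabola has its vertex at q = 24/4 = 6, where AVC = 83 - 24·6 + 2·6^2 = £11.
Since P = £83 ≥ min AVC = £11, price covers variable cost and the firm should produce.
Set P = MC: 83 = 83 - 48q + 6q^2 → -48q + 6q^2 = 0. The roots are q = 0 and q = 8; the profit-maximizing output is on the rising part of MC, so q* = 8.
Check: AVC at q = 8 is £19 ≤ P, so revenue covers variable cost.
Profit = P·q − TC = 83·8 − 504 = £160.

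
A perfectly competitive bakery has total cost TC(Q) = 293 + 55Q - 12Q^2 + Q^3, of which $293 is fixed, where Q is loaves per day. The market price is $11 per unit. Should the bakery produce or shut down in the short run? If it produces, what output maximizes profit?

Shut down

Variable cost is VC = 55Q - 12Q^2 + Q^3, so AVC = VC/Q = 55 - 12Q + Q^2 and MC = dTC/dQ = 55 - 24Q + 3Q^2.
AVC hits its minimum where MC = AVC, at Q = 6, giving min AVC = 55 - 12·6 + 6^2 = $19.
With P < min AVC ($11 < $19), every unit sold adds to the loss.
Best response: produce nothing and absorb the $293 fixed cost.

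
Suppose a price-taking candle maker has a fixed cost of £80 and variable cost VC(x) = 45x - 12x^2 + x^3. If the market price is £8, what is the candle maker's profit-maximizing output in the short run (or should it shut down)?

Shut down

Strip out fixed cost: VC = 45x - 12x^2 + x^3. Then AVC = 45 - 12x + x^2 and MC = 45 - 24x + 3x^2.
AVC hits its minimum where MC = AVC, at x = 6, giving min AVC = 45 - 12·6 + 6^2 = £9.
Since P = £8 < min AVC = £9, price fails to cover variable cost at any output.
The firm minimizes its loss by shutting down and losing only its fixed cost of £80.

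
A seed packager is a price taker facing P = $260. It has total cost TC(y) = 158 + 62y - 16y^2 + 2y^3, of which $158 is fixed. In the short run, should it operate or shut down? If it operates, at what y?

Strip out fixed cost: VC = 62y - 16y^2 + 2y^3. Then AVC = 62 - 16y + 2y^2 and MC = 62 - 32y + 6y^2.
AVC hits its minimum where MC = AVC, at y = 4, giving min AVC = 62 - 16·4 + 2·4^2 = $30.
P = $260 exceeds min AVC = $30, so the firm stays open.
Set P = MC: 260 = 62 - 32y + 6y^2 → -198 - 32y + 6y^2 = 0. The roots are y = -11/3 and y = 9; the profit-maximizing output is on the rising part of MC, so y* = 9.
Check: AVC at y = 9 is $80 ≤ P, so revenue covers variable cost.
Profit = P·y − TC = 260·9 − 878 = $1462.

Produce at y = 9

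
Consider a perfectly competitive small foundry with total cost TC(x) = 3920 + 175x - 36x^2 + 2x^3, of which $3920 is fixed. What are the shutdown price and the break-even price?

Shutdown price = $13; break-even price = $343

AVC = 175 - 36x + 2x^2; minimized at x = 9, giving min AVC = $13. That is the shutdown price.
ATC = 3920/x + 175 - 36x + 2x^2. Setting dATC/dx = −3920/x^2 − 36 + 4x = 0 gives x = 14 (since 4·14^3 − 36·14^2 = 3920).
min ATC = 3920/14 + 175 − 36·14 + 2·14^2 = $343. That is the break-even price.
Between these two prices the firm operates at a loss; above $343 it earns a profit.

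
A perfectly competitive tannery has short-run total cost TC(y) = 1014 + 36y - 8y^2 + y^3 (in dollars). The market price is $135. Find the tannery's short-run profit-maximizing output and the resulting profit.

Profit = -$204 at y = 9

AVC = 36 - 8y + y^2 has its minimum $20 at y = 4; price $135 clears that bar, so the firm operates.
With MC = 36 - 16y + 3y^2, P = MC on the upward-sloping part at y* = 9.
TR = 135·9 = 1215. TC = 1014 + 405 = 1419. Profit = 1215 − 1419 = -$204.
That loss of $204 beats the $1014 the firm would lose by shutting down; producing recovers $810 of fixed cost.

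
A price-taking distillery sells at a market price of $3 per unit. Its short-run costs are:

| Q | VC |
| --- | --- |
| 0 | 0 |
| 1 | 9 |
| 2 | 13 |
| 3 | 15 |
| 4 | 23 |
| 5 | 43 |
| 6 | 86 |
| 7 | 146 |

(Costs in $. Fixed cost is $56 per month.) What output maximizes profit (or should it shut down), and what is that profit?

Tabulate TR − TC: Q=0: -56; Q=1: -62; Q=2: -63; Q=3: -62; Q=4: -67; Q=5: -84; Q=6: -124; Q=7: -181.
Profit is highest at Q = 0. Equivalently, the lowest AVC in the table is 15/3 ≈ $5 at Q = 3, and P = $3 falls below it — price never covers variable cost, so the firm shuts down and loses only its fixed cost.

Q = 0 (shut down); profit = -$56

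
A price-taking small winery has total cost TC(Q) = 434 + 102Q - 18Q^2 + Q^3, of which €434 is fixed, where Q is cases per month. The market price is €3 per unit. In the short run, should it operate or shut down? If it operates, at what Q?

Shut down

Strip out fixed cost: VC = 102Q - 18Q^2 + Q^3. Then AVC = 102 - 18Q + Q^2 and MC = 102 - 36Q + 3Q^2.
AVC is minimized where dAVC/dQ = -18 + 2Q = 0, at Q = 9; min AVC = 102 - 18·9 + 9^2 = €21.
P = €3 lies below min AVC = €21; no output level covers variable cost.
Shutting down limits the loss to fixed cost, €434.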